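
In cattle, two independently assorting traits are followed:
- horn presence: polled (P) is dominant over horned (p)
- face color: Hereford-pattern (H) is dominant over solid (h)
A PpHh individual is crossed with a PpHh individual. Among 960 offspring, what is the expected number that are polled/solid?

Dihybrid cross PpHh × PpHh — consider each gene separately:
horn presence: Pp × Pp → 1 PP, 2 Pp, 1 pp → 3 P_ : 1 pp (out of 4)
face color: Hh × Hh → 1 HH, 2 Hh, 1 hh → 3 H_ : 1 hh (out of 4)
Combine (counts out of 4 × 4 = 16): polled/Hereford-pattern (P_H_) = 3×3 = 9; polled/solid (P_hh) = 3×1 = 3; horned/Hereford-pattern (ppH_) = 1×3 = 3; horned/solid (pphh) = 1×1 = 1
Phenotype counts (out of 16): 9 polled/Hereford-pattern, 3 polled/solid, 3 horned/Hereford-pattern, 1 horned/solid
polled/solid: 3 out of 16 → fraction 3/16
Expected count = 3/16 × 960 = 180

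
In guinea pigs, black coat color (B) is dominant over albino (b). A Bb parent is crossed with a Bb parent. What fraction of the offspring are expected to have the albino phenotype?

Punnett square for Bb × Bb:
Offspring genotypes: 1 BB, 2 Bb, 1 bb
Total offspring: 4
Count with target: 1
Probability: 1/4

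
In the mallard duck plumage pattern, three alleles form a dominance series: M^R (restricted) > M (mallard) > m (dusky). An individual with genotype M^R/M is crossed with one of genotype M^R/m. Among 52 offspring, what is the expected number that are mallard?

Cross: M^R/M × M^R/m
Allele dominance: M^R > M > m
Offspring genotypes: 1 M^R/M^R, 1 M^R/m, 1 M^R/M, 1 M/m
Phenotype counts: 3 restricted, 1 mallard
mallard: 1 out of 4 → fraction 1/4
Expected count = 1/4 × 52 = 13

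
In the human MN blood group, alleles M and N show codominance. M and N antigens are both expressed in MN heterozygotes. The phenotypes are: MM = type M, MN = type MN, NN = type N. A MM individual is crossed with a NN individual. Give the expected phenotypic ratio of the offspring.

Punnett square for MM × NN:
Offspring genotypes: 4 MN
Phenotype counts: 4 type MN
Ratio: all type MN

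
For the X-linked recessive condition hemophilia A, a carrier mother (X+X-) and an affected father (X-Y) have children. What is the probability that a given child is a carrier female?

Cross: X+X- × X-Y
Offspring: 1 X+X-, 1 X+Y, 1 X-X-, 1 X-Y
Probability of a carrier female: 1/4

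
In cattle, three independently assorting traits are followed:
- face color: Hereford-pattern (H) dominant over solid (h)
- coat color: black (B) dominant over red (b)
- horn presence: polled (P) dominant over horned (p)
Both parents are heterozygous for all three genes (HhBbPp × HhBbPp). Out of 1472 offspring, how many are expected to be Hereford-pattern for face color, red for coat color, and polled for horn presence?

Trihybrid cross: HhBbPp × HhBbPp
Each trait segregates independently with a 3:1 phenotypic ratio, so each gene contributes 3/4 (dominant) or 1/4 (recessive).
Target: Hereford-pattern (face color), red (coat color), polled (horn presence)
Probability = product of independent per-trait probabilities
= 3/4 × 1/4 × 3/4 = 9/64
Expected count = 9/64 × 1472 = 207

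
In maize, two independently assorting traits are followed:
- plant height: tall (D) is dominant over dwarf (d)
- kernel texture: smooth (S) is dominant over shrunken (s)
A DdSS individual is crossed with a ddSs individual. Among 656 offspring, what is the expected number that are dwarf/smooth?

Dihybrid cross DdSS × ddSs — consider each gene separately:
plant height: Dd × dd → 2 Dd, 2 dd → 2 D_ : 2 dd (out of 4)
kernel texture: SS × Ss → 2 SS, 2 Ss → 4 S_ (out of 4)
Combine (counts out of 4 × 4 = 16): tall/smooth (D_S_) = 2×4 = 8; dwarf/smooth (ddS_) = 2×4 = 8
Phenotype counts (out of 16): 8 tall/smooth, 8 dwarf/smooth
dwarf/smooth: 8 out of 16 → fraction 1/2
Expected count = 1/2 × 656 = 328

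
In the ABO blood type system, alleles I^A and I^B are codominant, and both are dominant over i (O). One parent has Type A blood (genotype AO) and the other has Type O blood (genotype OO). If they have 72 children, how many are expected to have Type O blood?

Cross: AO × OO
Possible offspring genotypes: 2 AO, 2 OO
Blood type counts: 2 Type A, 2 Type O
Probability of Type O: 2/4 = 1/2
Expected count = 1/2 × 72 = 36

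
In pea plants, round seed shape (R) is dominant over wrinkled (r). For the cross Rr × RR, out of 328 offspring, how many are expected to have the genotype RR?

Punnett square for Rr × RR:
Offspring genotypes: 2 RR, 2 Rr
Total offspring: 4
Count with target: 2
Probability: 2/4 = 1/2
Expected count = 1/2 × 328 = 164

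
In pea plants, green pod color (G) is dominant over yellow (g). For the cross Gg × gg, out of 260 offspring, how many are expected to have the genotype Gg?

Punnett square for Gg × gg:
Offspring genotypes: 2 Gg, 2 gg
Total offspring: 4
Count with target: 2
Probability: 2/4 = 1/2
Expected count = 1/2 × 260 = 130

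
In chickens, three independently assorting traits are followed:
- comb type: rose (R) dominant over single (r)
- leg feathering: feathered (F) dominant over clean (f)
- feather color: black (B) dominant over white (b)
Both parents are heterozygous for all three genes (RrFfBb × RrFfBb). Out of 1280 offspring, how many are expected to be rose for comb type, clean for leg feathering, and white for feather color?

Trihybrid cross: RrFfBb × RrFfBb
Each trait segregates independently with a 3:1 phenotypic ratio, so each gene contributes 3/4 (dominant) or 1/4 (recessive).
Target: rose (comb type), clean (leg feathering), white (feather color)
Probability = product of independent per-trait probabilities
= 3/4 × 1/4 × 1/4 = 3/64
Expected count = 3/64 × 1280 = 60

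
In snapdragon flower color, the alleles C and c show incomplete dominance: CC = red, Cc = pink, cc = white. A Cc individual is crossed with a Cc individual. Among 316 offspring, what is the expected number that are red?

Punnett square for Cc × Cc:
Offspring genotypes: 1 CC, 2 Cc, 1 cc
Phenotype counts: 1 red, 2 pink, 1 white
red: 1 out of 4 → fraction 1/4
Expected count = 1/4 × 316 = 79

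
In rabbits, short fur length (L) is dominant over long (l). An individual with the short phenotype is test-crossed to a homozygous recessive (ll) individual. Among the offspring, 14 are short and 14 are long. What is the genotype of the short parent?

Test cross: ? × ll
Offspring: 14 short, 14 long — approximately 1:1.
A 1:1 ratio in a test cross indicates the unknown parent is heterozygous (Ll).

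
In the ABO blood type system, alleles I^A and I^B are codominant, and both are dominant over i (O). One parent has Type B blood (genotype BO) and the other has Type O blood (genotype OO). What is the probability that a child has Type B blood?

Cross: BO × OO
Possible offspring genotypes: 2 BO, 2 OO
Blood type counts: 2 Type B, 2 Type O
Probability of Type B: 2/4 = 1/2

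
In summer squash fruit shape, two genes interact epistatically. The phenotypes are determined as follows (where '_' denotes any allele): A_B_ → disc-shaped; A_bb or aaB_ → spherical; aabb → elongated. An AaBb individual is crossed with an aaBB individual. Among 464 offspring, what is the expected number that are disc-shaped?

Cross: AaBb × aaBB — consider each gene separately:
A gene: Aa × aa → 2 Aa, 2 aa → 2 A_ : 2 aa (out of 4)
B gene: Bb × BB → 2 BB, 2 Bb → 4 B_ (out of 4)
Genotype classes (out of 4 × 4 = 16): A_B_ = 2×4 = 8; aaB_ = 2×4 = 8
Apply the phenotype rules: A_B_ (8) → disc-shaped; aaB_ (8) → spherical
Phenotype counts (out of 16): 8 disc-shaped, 8 spherical
disc-shaped: 8 out of 16 → fraction 1/2
Expected count = 1/2 × 464 = 232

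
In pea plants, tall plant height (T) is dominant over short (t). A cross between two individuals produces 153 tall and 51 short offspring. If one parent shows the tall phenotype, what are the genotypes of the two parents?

Observed offspring: 153 tall, 51 short
The observed ratio simplifies to 3:1. Short (tt) offspring appear, so each parent must contribute one t allele. The parent stated to show tall carries T, so it is Tt. The other parent is then either Tt or tt: Tt × tt would give a 1:1 split, whereas Tt × Tt gives 3:1 — matching the data. So both parents are heterozygous (Tt × Tt).
Parent genotypes: Tt × Tt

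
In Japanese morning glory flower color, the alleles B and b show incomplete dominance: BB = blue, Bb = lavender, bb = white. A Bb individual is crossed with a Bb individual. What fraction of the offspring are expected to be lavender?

Punnett square for Bb × Bb:
Offspring genotypes: 1 BB, 2 Bb, 1 bb
Phenotype counts: 1 blue, 2 lavender, 1 white
lavender: 2 out of 4
Probability: 2/4 = 1/2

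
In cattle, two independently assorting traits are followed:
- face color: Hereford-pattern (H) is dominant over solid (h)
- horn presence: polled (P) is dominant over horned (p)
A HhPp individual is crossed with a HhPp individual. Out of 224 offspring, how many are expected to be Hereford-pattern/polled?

Dihybrid cross HhPp × HhPp — consider each gene separately:
face color: Hh × Hh → 1 HH, 2 Hh, 1 hh → 3 H_ : 1 hh (out of 4)
horn presence: Pp × Pp → 1 PP, 2 Pp, 1 pp → 3 P_ : 1 pp (out of 4)
Combine (counts out of 4 × 4 = 16): Hereford-pattern/polled (H_P_) = 3×3 = 9; Hereford-pattern/horned (H_pp) = 3×1 = 3; solid/polled (hhP_) = 1×3 = 3; solid/horned (hhpp) = 1×1 = 1
Phenotype counts (out of 16): 9 Hereford-pattern/polled, 3 Hereford-pattern/horned, 3 solid/polled, 1 solid/horned
Hereford-pattern/polled: 9 out of 16 → fraction 9/16
Expected count = 9/16 × 224 = 126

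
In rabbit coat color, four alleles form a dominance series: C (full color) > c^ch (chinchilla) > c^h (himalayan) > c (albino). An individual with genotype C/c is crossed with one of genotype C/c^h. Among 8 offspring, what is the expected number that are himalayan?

Cross: C/c × C/c^h
Allele dominance: C > c^ch > c^h > c
Offspring genotypes: 1 C/C, 1 C/c^h, 1 C/c, 1 c^h/c
Phenotype counts: 3 full color, 1 himalayan
himalayan: 1 out of 4 → fraction 1/4
Expected count = 1/4 × 8 = 2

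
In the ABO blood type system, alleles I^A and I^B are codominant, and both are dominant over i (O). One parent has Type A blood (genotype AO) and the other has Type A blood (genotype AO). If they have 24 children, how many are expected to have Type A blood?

Cross: AO × AO
Possible offspring genotypes: 1 AA, 2 AO, 1 OO
Blood type counts: 3 Type A, 1 Type O
Probability of Type A: 3/4
Expected count = 3/4 × 24 = 18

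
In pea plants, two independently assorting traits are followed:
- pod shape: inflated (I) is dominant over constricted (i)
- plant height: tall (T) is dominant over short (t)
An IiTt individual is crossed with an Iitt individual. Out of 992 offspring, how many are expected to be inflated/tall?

Dihybrid cross IiTt × Iitt — consider each gene separately:
pod shape: Ii × Ii → 1 II, 2 Ii, 1 ii → 3 I_ : 1 ii (out of 4)
plant height: Tt × tt → 2 Tt, 2 tt → 2 T_ : 2 tt (out of 4)
Combine (counts out of 4 × 4 = 16): inflated/tall (I_T_) = 3×2 = 6; inflated/short (I_tt) = 3×2 = 6; constricted/tall (iiT_) = 1×2 = 2; constricted/short (iitt) = 1×2 = 2
Phenotype counts (out of 16): 6 inflated/tall, 6 inflated/short, 2 constricted/tall, 2 constricted/short
inflated/tall: 6 out of 16 → fraction 3/8
Expected count = 3/8 × 992 = 372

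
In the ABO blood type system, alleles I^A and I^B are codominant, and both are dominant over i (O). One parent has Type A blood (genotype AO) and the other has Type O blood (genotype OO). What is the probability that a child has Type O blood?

Cross: AO × OO
Possible offspring genotypes: 2 AO, 2 OO
Blood type counts: 2 Type A, 2 Type O
Probability of Type O: 2/4 = 1/2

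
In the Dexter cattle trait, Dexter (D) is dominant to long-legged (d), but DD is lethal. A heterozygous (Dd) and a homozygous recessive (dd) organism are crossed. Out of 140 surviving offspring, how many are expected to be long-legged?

Cross: Dd × dd
Punnett square offspring (before lethality): 2 Dd, 2 dd
No DD offspring are produced in this cross.
long-legged: 2 out of 4 → fraction 1/2
Expected count = 1/2 × 140 = 70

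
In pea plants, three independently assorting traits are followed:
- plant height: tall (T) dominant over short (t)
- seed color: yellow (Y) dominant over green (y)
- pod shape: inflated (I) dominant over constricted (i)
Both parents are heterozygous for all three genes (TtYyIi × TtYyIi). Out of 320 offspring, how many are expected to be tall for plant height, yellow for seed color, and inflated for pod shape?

Trihybrid cross: TtYyIi × TtYyIi
Each trait segregates independently with a 3:1 phenotypic ratio, so each gene contributes 3/4 (dominant) or 1/4 (recessive).
Target: tall (plant height), yellow (seed color), inflated (pod shape)
Probability = product of independent per-trait probabilities
= 3/4 × 3/4 × 3/4 = 27/64
Expected count = 27/64 × 320 = 135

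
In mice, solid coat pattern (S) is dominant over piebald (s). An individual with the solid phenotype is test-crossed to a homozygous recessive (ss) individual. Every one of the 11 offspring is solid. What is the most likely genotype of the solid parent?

Test cross: ? × ss
All offspring are solid.
If the unknown parent were heterozygous (Ss), about half of 11 offspring would be piebald; none are. The unknown parent is most likely homozygous dominant (SS).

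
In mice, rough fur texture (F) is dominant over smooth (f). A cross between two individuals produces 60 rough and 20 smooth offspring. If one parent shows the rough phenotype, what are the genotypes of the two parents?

Observed offspring: 60 rough, 20 smooth
The observed ratio simplifies to 3:1. Smooth (ff) offspring appear, so each parent must contribute one f allele. The parent stated to show rough carries F, so it is Ff. The other parent is then either Ff or ff: Ff × ff would give a 1:1 split, whereas Ff × Ff gives 3:1 — matching the data. So both parents are heterozygous (Ff × Ff).
Parent genotypes: Ff × Ff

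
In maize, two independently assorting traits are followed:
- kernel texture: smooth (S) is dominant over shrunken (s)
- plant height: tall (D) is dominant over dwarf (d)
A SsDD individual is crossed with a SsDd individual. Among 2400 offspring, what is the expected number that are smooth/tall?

Dihybrid cross SsDD × SsDd — consider each gene separately:
kernel texture: Ss × Ss → 1 SS, 2 Ss, 1 ss → 3 S_ : 1 ss (out of 4)
plant height: DD × Dd → 2 DD, 2 Dd → 4 D_ (out of 4)
Combine (counts out of 4 × 4 = 16): smooth/tall (S_D_) = 3×4 = 12; shrunken/tall (ssD_) = 1×4 = 4
Phenotype counts (out of 16): 12 smooth/tall, 4 shrunken/tall
smooth/tall: 12 out of 16 → fraction 3/4
Expected count = 3/4 × 2400 = 1800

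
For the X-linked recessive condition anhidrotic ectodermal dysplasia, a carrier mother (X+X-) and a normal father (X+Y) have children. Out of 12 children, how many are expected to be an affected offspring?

Cross: X+X- × X+Y
Offspring: 1 X+X+, 1 X+Y, 1 X+X-, 1 X-Y
Probability of an affected offspring: 1/4
Expected count = 1/4 × 12 = 3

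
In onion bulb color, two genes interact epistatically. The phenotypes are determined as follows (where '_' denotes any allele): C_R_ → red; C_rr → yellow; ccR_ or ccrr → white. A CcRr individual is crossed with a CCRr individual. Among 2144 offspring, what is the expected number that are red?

Cross: CcRr × CCRr — consider each gene separately:
C gene: Cc × CC → 2 CC, 2 Cc → 4 C_ (out of 4)
R gene: Rr × Rr → 1 RR, 2 Rr, 1 rr → 3 R_ : 1 rr (out of 4)
Genotype classes (out of 4 × 4 = 16): C_R_ = 4×3 = 12; C_rr = 4×1 = 4
Apply the phenotype rules: C_R_ (12) → red; C_rr (4) → yellow
Phenotype counts (out of 16): 12 red, 4 yellow
red: 12 out of 16 → fraction 3/4
Expected count = 3/4 × 2144 = 1608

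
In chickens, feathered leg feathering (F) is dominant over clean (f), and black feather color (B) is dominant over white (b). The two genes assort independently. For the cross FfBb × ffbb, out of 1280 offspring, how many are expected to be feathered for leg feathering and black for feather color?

Dihybrid cross FfBb × ffbb — consider each gene separately:
leg feathering: Ff × ff → 2 Ff, 2 ff → 2 F_ : 2 ff (out of 4)
feather color: Bb × bb → 2 Bb, 2 bb → 2 B_ : 2 bb (out of 4)
Looking for: feathered (F_) and black (B_)
P(feathered) = 2/4, P(black) = 2/4
P(both) = 2/4 × 2/4 = 4/16 = 1/4
Expected count = 1/4 × 1280 = 320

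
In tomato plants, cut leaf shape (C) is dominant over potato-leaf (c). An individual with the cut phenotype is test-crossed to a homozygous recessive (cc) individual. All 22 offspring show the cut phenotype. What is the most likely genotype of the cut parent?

Test cross: ? × cc
All offspring are cut.
If the unknown parent were heterozygous (Cc), about half of 22 offspring would be potato-leaf; none are. The unknown parent is most likely homozygous dominant (CC).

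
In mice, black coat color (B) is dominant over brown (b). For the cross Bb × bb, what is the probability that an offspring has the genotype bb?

Punnett square for Bb × bb:
Offspring genotypes: 2 Bb, 2 bb
Total offspring: 4
Count with target: 2
Probability: 2/4 = 1/2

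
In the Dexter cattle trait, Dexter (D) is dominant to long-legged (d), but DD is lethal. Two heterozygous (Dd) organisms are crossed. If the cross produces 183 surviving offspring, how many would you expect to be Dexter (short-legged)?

Cross: Dd × Dd
Punnett square offspring (before lethality): 1 DD, 2 Dd, 1 dd
The DD genotype is lethal (embryos die); surviving offspring: 2 Dd, 1 dd
Dexter (short-legged): 2 out of 3 → fraction 2/3
Expected count = 2/3 × 183 = 122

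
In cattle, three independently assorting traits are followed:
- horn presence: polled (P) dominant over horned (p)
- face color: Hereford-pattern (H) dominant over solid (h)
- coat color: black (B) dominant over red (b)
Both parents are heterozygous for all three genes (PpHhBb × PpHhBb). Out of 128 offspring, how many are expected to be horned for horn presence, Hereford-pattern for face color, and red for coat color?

Trihybrid cross: PpHhBb × PpHhBb
Each trait segregates independently with a 3:1 phenotypic ratio, so each gene contributes 3/4 (dominant) or 1/4 (recessive).
Target: horned (horn presence), Hereford-pattern (face color), red (coat color)
Probability = product of independent per-trait probabilities
= 1/4 × 3/4 × 1/4 = 3/64
Expected count = 3/64 × 128 = 6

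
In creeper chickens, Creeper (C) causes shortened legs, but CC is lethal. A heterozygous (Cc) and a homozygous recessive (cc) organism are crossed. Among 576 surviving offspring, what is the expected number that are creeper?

Cross: Cc × cc
Punnett square offspring (before lethality): 2 Cc, 2 cc
No CC offspring are produced in this cross.
creeper: 2 out of 4 → fraction 1/2
Expected count = 1/2 × 576 = 288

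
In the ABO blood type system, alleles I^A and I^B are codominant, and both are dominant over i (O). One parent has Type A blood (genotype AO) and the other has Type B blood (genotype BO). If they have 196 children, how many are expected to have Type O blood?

Cross: AO × BO
Possible offspring genotypes: 1 AB, 1 AO, 1 BO, 1 OO
Blood type counts: 1 Type AB, 1 Type A, 1 Type B, 1 Type O
Probability of Type O: 1/4
Expected count = 1/4 × 196 = 49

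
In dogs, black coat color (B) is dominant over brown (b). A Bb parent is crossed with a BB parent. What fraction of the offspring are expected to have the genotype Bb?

Punnett square for Bb × BB:
Offspring genotypes: 2 BB, 2 Bb
Total offspring: 4
Count with target: 2
Probability: 2/4 = 1/2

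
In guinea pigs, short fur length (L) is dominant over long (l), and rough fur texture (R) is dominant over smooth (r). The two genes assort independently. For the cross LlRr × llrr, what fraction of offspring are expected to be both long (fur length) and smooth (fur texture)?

Dihybrid cross LlRr × llrr — consider each gene separately:
fur length: Ll × ll → 2 Ll, 2 ll → 2 L_ : 2 ll (out of 4)
fur texture: Rr × rr → 2 Rr, 2 rr → 2 R_ : 2 rr (out of 4)
Looking for: long (ll) and smooth (rr)
P(long) = 2/4, P(smooth) = 2/4
P(both) = 2/4 × 2/4 = 4/16 = 1/4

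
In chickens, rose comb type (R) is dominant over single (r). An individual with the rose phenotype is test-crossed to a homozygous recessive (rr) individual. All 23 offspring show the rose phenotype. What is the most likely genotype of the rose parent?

Test cross: ? × rr
All offspring are rose.
If the unknown parent were heterozygous (Rr), about half of 23 offspring would be single; none are. The unknown parent is most likely homozygous dominant (RR).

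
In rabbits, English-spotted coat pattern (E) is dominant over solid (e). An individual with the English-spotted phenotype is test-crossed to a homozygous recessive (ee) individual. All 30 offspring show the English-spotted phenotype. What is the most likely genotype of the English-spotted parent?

Test cross: ? × ee
All offspring are English-spotted.
If the unknown parent were heterozygous (Ee), about half of 30 offspring would be solid; none are. The unknown parent is most likely homozygous dominant (EE).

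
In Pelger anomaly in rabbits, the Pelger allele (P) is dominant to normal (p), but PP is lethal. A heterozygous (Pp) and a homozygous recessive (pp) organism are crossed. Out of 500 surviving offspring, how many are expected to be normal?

Cross: Pp × pp
Punnett square offspring (before lethality): 2 Pp, 2 pp
No PP offspring are produced in this cross.
normal: 2 out of 4 → fraction 1/2
Expected count = 1/2 × 500 = 250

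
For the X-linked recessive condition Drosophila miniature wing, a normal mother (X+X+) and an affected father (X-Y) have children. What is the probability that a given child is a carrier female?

Cross: X+X+ × X-Y
Offspring: 2 X+X-, 2 X+Y
Probability of a carrier female: 2/4 = 1/2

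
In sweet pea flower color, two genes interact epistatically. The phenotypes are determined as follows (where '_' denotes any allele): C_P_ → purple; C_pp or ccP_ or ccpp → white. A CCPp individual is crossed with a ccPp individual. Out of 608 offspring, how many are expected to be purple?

Cross: CCPp × ccPp — consider each gene separately:
C gene: CC × cc → 4 Cc → 4 C_ (out of 4)
P gene: Pp × Pp → 1 PP, 2 Pp, 1 pp → 3 P_ : 1 pp (out of 4)
Genotype classes (out of 4 × 4 = 16): C_P_ = 4×3 = 12; C_pp = 4×1 = 4
Apply the phenotype rules: C_P_ (12) → purple; C_pp (4) → white
Phenotype counts (out of 16): 12 purple, 4 white
purple: 12 out of 16 → fraction 3/4
Expected count = 3/4 × 608 = 456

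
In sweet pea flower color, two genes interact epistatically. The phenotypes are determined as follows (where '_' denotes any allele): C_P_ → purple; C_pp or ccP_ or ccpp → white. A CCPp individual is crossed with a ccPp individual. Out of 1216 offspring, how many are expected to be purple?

Cross: CCPp × ccPp — consider each gene separately:
C gene: CC × cc → 4 Cc → 4 C_ (out of 4)
P gene: Pp × Pp → 1 PP, 2 Pp, 1 pp → 3 P_ : 1 pp (out of 4)
Genotype classes (out of 4 × 4 = 16): C_P_ = 4×3 = 12; C_pp = 4×1 = 4
Apply the phenotype rules: C_P_ (12) → purple; C_pp (4) → white
Phenotype counts (out of 16): 12 purple, 4 white
purple: 12 out of 16 → fraction 3/4
Expected count = 3/4 × 1216 = 912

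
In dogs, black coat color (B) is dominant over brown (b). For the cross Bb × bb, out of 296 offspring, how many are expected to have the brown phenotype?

Punnett square for Bb × bb:
Offspring genotypes: 2 Bb, 2 bb
Total offspring: 4
Count with target: 2
Probability: 2/4 = 1/2
Expected count = 1/2 × 296 = 148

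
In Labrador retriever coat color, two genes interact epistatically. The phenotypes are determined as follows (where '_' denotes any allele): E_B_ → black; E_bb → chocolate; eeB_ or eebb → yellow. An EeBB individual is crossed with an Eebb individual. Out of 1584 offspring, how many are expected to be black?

Cross: EeBB × Eebb — consider each gene separately:
E gene: Ee × Ee → 1 EE, 2 Ee, 1 ee → 3 E_ : 1 ee (out of 4)
B gene: BB × bb → 4 Bb → 4 B_ (out of 4)
Genotype classes (out of 4 × 4 = 16): E_B_ = 3×4 = 12; eeB_ = 1×4 = 4
Apply the phenotype rules: E_B_ (12) → black; eeB_ (4) → yellow
Phenotype counts (out of 16): 12 black, 4 yellow
black: 12 out of 16 → fraction 3/4
Expected count = 3/4 × 1584 = 1188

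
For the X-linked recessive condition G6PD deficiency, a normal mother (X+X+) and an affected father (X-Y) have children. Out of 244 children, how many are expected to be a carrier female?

Cross: X+X+ × X-Y
Offspring: 2 X+X-, 2 X+Y
Probability of a carrier female: 2/4 = 1/2
Expected count = 1/2 × 244 = 122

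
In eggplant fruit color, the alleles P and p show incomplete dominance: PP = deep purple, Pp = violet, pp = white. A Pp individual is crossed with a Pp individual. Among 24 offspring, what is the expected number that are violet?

Punnett square for Pp × Pp:
Offspring genotypes: 1 PP, 2 Pp, 1 pp
Phenotype counts: 1 deep purple, 2 violet, 1 white
violet: 2 out of 4 → fraction 1/2
Expected count = 1/2 × 24 = 12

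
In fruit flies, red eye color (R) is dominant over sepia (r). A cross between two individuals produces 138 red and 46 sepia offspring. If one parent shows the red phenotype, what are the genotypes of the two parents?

Observed offspring: 138 red, 46 sepia
The observed ratio simplifies to 3:1. Sepia (rr) offspring appear, so each parent must contribute one r allele. The parent stated to show red carries R, so it is Rr. The other parent is then either Rr or rr: Rr × rr would give a 1:1 split, whereas Rr × Rr gives 3:1 — matching the data. So both parents are heterozygous (Rr × Rr).
Parent genotypes: Rr × Rr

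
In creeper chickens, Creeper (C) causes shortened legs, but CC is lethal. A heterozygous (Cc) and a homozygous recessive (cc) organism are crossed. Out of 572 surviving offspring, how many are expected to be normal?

Cross: Cc × cc
Punnett square offspring (before lethality): 2 Cc, 2 cc
No CC offspring are produced in this cross.
normal: 2 out of 4 → fraction 1/2
Expected count = 1/2 × 572 = 286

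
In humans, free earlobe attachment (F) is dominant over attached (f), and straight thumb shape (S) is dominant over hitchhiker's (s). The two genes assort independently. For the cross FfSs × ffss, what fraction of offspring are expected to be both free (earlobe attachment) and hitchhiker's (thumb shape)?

Dihybrid cross FfSs × ffss — consider each gene separately:
earlobe attachment: Ff × ff → 2 Ff, 2 ff → 2 F_ : 2 ff (out of 4)
thumb shape: Ss × ss → 2 Ss, 2 ss → 2 S_ : 2 ss (out of 4)
Looking for: free (F_) and hitchhiker's (ss)
P(free) = 2/4, P(hitchhiker's) = 2/4
P(both) = 2/4 × 2/4 = 4/16 = 1/4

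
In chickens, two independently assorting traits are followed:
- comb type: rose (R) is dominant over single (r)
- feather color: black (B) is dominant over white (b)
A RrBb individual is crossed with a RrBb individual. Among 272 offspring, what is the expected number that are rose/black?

Dihybrid cross RrBb × RrBb — consider each gene separately:
comb type: Rr × Rr → 1 RR, 2 Rr, 1 rr → 3 R_ : 1 rr (out of 4)
feather color: Bb × Bb → 1 BB, 2 Bb, 1 bb → 3 B_ : 1 bb (out of 4)
Combine (counts out of 4 × 4 = 16): rose/black (R_B_) = 3×3 = 9; rose/white (R_bb) = 3×1 = 3; single/black (rrB_) = 1×3 = 3; single/white (rrbb) = 1×1 = 1
Phenotype counts (out of 16): 9 rose/black, 3 rose/white, 3 single/black, 1 single/white
rose/black: 9 out of 16 → fraction 9/16
Expected count = 9/16 × 272 = 153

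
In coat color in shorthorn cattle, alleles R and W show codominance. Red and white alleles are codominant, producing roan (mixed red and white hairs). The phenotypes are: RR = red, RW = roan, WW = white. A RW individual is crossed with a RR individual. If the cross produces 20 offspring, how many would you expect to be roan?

Punnett square for RW × RR:
Offspring genotypes: 2 RR, 2 RW
Phenotype counts: 2 red, 2 roan
roan: 2 out of 4 → fraction 1/2
Expected count = 1/2 × 20 = 10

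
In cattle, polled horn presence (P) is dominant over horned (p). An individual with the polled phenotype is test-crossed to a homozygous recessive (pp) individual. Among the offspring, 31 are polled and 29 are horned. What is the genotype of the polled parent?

Test cross: ? × pp
Offspring: 31 polled, 29 horned — approximately 1:1.
A 1:1 ratio in a test cross indicates the unknown parent is heterozygous (Pp).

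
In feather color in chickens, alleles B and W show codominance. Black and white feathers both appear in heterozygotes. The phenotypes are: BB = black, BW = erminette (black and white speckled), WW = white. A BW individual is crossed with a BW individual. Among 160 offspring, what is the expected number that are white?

Punnett square for BW × BW:
Offspring genotypes: 1 BB, 2 BW, 1 WW
Phenotype counts: 1 black, 2 erminette (black and white speckled), 1 white
white: 1 out of 4 → fraction 1/4
Expected count = 1/4 × 160 = 40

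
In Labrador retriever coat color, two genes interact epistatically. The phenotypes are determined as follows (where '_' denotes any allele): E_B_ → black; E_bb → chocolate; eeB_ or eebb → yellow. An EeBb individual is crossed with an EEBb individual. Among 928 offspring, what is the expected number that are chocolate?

Cross: EeBb × EEBb — consider each gene separately:
E gene: Ee × EE → 2 EE, 2 Ee → 4 E_ (out of 4)
B gene: Bb × Bb → 1 BB, 2 Bb, 1 bb → 3 B_ : 1 bb (out of 4)
Genotype classes (out of 4 × 4 = 16): E_B_ = 4×3 = 12; E_bb = 4×1 = 4
Apply the phenotype rules: E_B_ (12) → black; E_bb (4) → chocolate
Phenotype counts (out of 16): 12 black, 4 chocolate
chocolate: 4 out of 16 → fraction 1/4
Expected count = 1/4 × 928 = 232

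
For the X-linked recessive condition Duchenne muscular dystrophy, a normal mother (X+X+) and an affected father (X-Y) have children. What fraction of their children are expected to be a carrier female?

Cross: X+X+ × X-Y
Offspring: 2 X+X-, 2 X+Y
Probability of a carrier female: 2/4 = 1/2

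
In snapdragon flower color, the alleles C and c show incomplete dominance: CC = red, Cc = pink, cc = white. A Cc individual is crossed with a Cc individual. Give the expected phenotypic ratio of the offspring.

Punnett square for Cc × Cc:
Offspring genotypes: 1 CC, 2 Cc, 1 cc
Phenotype counts: 1 red, 2 pink, 1 white
Ratio: 1 red : 2 pink : 1 white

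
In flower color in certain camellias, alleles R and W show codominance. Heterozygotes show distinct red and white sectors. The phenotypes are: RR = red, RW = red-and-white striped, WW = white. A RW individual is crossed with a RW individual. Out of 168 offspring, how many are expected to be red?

Punnett square for RW × RW:
Offspring genotypes: 1 RR, 2 RW, 1 WW
Phenotype counts: 1 red, 2 red-and-white striped, 1 white
red: 1 out of 4 → fraction 1/4
Expected count = 1/4 × 168 = 42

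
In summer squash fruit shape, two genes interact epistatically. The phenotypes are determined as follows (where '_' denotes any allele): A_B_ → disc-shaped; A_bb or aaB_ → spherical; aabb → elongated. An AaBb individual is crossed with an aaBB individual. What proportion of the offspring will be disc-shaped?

Cross: AaBb × aaBB — consider each gene separately:
A gene: Aa × aa → 2 Aa, 2 aa → 2 A_ : 2 aa (out of 4)
B gene: Bb × BB → 2 BB, 2 Bb → 4 B_ (out of 4)
Genotype classes (out of 4 × 4 = 16): A_B_ = 2×4 = 8; aaB_ = 2×4 = 8
Apply the phenotype rules: A_B_ (8) → disc-shaped; aaB_ (8) → spherical
Phenotype counts (out of 16): 8 disc-shaped, 8 spherical
disc-shaped: 8 out of 16
Probability: 8/16 = 1/2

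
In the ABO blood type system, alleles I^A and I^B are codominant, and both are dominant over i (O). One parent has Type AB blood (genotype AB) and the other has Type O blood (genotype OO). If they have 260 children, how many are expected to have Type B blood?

Cross: AB × OO
Possible offspring genotypes: 2 AO, 2 BO
Blood type counts: 2 Type A, 2 Type B
Probability of Type B: 2/4 = 1/2
Expected count = 1/2 × 260 = 130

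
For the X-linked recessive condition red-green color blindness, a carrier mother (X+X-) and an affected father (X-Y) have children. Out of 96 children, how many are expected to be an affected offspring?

Cross: X+X- × X-Y
Offspring: 1 X+X-, 1 X+Y, 1 X-X-, 1 X-Y
Probability of an affected offspring: 2/4 = 1/2
Expected count = 1/2 × 96 = 48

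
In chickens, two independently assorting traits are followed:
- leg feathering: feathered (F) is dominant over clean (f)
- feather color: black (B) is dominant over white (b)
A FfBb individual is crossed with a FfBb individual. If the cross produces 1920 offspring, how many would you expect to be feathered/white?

Dihybrid cross FfBb × FfBb — consider each gene separately:
leg feathering: Ff × Ff → 1 FF, 2 Ff, 1 ff → 3 F_ : 1 ff (out of 4)
feather color: Bb × Bb → 1 BB, 2 Bb, 1 bb → 3 B_ : 1 bb (out of 4)
Combine (counts out of 4 × 4 = 16): feathered/black (F_B_) = 3×3 = 9; feathered/white (F_bb) = 3×1 = 3; clean/black (ffB_) = 1×3 = 3; clean/white (ffbb) = 1×1 = 1
Phenotype counts (out of 16): 9 feathered/black, 3 feathered/white, 3 clean/black, 1 clean/white
feathered/white: 3 out of 16 → fraction 3/16
Expected count = 3/16 × 1920 = 360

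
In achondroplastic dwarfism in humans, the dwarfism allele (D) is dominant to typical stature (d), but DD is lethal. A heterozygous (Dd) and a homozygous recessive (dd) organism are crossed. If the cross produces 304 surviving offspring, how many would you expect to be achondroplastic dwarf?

Cross: Dd × dd
Punnett square offspring (before lethality): 2 Dd, 2 dd
No DD offspring are produced in this cross.
achondroplastic dwarf: 2 out of 4 → fraction 1/2
Expected count = 1/2 × 304 = 152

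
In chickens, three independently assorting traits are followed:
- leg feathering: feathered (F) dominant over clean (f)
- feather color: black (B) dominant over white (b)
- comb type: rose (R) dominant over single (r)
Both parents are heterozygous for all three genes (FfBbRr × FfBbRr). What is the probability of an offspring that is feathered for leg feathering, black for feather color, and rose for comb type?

Trihybrid cross: FfBbRr × FfBbRr
Each trait segregates independently with a 3:1 phenotypic ratio, so each gene contributes 3/4 (dominant) or 1/4 (recessive).
Target: feathered (leg feathering), black (feather color), rose (comb type)
Probability = product of independent per-trait probabilities
= 3/4 × 3/4 × 3/4 = 27/64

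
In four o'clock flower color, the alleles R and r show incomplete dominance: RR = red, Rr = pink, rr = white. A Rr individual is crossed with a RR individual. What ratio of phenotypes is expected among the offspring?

Punnett square for Rr × RR:
Offspring genotypes: 2 RR, 2 Rr
Phenotype counts: 2 red, 2 pink
Ratio: 1 red : 1 pink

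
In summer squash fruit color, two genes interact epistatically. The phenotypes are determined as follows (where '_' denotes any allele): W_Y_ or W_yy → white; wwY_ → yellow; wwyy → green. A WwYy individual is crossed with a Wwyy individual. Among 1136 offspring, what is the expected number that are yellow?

Cross: WwYy × Wwyy — consider each gene separately:
W gene: Ww × Ww → 1 WW, 2 Ww, 1 ww → 3 W_ : 1 ww (out of 4)
Y gene: Yy × yy → 2 Yy, 2 yy → 2 Y_ : 2 yy (out of 4)
Genotype classes (out of 4 × 4 = 16): W_Y_ = 3×2 = 6; W_yy = 3×2 = 6; wwY_ = 1×2 = 2; wwyy = 1×2 = 2
Apply the phenotype rules: W_Y_ (6) + W_yy (6) → white; wwY_ (2) → yellow; wwyy (2) → green
Phenotype counts (out of 16): 12 white, 2 yellow, 2 green
yellow: 2 out of 16 → fraction 1/8
Expected count = 1/8 × 1136 = 142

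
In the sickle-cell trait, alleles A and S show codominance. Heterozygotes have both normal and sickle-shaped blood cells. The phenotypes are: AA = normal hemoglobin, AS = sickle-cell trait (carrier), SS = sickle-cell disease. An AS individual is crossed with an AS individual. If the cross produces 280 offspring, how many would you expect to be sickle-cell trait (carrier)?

Punnett square for AS × AS:
Offspring genotypes: 1 AA, 2 AS, 1 SS
Phenotype counts: 1 normal hemoglobin, 2 sickle-cell trait (carrier), 1 sickle-cell disease
sickle-cell trait (carrier): 2 out of 4 → fraction 1/2
Expected count = 1/2 × 280 = 140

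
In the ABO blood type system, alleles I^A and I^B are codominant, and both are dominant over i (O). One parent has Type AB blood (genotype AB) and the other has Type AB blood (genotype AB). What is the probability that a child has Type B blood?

Cross: AB × AB
Possible offspring genotypes: 1 AA, 2 AB, 1 BB
Blood type counts: 1 Type A, 2 Type AB, 1 Type B
Probability of Type B: 1/4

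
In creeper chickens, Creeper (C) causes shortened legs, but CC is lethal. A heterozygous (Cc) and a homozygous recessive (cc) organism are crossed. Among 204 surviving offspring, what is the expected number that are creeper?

Cross: Cc × cc
Punnett square offspring (before lethality): 2 Cc, 2 cc
No CC offspring are produced in this cross.
creeper: 2 out of 4 → fraction 1/2
Expected count = 1/2 × 204 = 102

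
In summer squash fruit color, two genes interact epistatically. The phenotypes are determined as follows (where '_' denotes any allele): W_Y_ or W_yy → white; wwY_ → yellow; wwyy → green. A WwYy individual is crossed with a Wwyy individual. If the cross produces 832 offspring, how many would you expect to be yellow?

Cross: WwYy × Wwyy — consider each gene separately:
W gene: Ww × Ww → 1 WW, 2 Ww, 1 ww → 3 W_ : 1 ww (out of 4)
Y gene: Yy × yy → 2 Yy, 2 yy → 2 Y_ : 2 yy (out of 4)
Genotype classes (out of 4 × 4 = 16): W_Y_ = 3×2 = 6; W_yy = 3×2 = 6; wwY_ = 1×2 = 2; wwyy = 1×2 = 2
Apply the phenotype rules: W_Y_ (6) + W_yy (6) → white; wwY_ (2) → yellow; wwyy (2) → green
Phenotype counts (out of 16): 12 white, 2 yellow, 2 green
yellow: 2 out of 16 → fraction 1/8
Expected count = 1/8 × 832 = 104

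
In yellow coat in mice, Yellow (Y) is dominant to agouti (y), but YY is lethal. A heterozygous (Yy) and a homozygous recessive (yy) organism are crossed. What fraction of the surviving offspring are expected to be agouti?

Cross: Yy × yy
Punnett square offspring (before lethality): 2 Yy, 2 yy
No YY offspring are produced in this cross.
agouti: 2 out of 4
Probability: 2/4 = 1/2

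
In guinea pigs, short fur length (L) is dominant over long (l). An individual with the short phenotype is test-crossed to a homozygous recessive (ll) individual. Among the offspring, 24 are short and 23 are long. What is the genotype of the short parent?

Test cross: ? × ll
Offspring: 24 short, 23 long — approximately 1:1.
A 1:1 ratio in a test cross indicates the unknown parent is heterozygous (Ll).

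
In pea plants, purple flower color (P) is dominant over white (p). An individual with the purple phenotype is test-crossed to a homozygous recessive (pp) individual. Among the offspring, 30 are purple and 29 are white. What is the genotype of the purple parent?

Test cross: ? × pp
Offspring: 30 purple, 29 white — approximately 1:1.
A 1:1 ratio in a test cross indicates the unknown parent is heterozygous (Pp).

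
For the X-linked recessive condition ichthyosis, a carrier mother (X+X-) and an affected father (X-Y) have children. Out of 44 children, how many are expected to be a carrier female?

Cross: X+X- × X-Y
Offspring: 1 X+X-, 1 X+Y, 1 X-X-, 1 X-Y
Probability of a carrier female: 1/4
Expected count = 1/4 × 44 = 11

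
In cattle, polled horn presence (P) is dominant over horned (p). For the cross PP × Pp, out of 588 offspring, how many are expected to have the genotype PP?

Punnett square for PP × Pp:
Offspring genotypes: 2 PP, 2 Pp
Total offspring: 4
Count with target: 2
Probability: 2/4 = 1/2
Expected count = 1/2 × 588 = 294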